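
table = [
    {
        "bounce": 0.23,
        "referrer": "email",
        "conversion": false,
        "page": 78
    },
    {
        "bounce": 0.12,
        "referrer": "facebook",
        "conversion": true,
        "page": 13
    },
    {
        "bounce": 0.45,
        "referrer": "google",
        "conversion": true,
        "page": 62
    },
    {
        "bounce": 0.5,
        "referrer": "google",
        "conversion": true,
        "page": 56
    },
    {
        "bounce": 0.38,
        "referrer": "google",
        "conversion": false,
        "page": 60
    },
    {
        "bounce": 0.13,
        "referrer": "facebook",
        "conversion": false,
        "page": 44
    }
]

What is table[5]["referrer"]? "facebook"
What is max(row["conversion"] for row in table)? True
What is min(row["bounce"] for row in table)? 0.12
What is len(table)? 6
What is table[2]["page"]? 62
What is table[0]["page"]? 78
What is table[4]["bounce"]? 0.38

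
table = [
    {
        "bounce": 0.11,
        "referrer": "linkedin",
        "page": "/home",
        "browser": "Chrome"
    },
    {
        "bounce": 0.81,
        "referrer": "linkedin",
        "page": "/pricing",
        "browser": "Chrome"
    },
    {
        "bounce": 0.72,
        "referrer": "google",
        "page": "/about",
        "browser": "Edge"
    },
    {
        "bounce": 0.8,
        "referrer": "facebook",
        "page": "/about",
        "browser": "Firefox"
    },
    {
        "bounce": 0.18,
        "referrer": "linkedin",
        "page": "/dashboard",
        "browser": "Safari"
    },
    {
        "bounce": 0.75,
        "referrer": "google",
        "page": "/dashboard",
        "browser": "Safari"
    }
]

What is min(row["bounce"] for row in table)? 0.11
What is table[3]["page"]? "/about"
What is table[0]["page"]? "/home"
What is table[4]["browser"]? "Safari"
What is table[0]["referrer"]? "linkedin"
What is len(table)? 6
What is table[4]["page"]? "/dashboard"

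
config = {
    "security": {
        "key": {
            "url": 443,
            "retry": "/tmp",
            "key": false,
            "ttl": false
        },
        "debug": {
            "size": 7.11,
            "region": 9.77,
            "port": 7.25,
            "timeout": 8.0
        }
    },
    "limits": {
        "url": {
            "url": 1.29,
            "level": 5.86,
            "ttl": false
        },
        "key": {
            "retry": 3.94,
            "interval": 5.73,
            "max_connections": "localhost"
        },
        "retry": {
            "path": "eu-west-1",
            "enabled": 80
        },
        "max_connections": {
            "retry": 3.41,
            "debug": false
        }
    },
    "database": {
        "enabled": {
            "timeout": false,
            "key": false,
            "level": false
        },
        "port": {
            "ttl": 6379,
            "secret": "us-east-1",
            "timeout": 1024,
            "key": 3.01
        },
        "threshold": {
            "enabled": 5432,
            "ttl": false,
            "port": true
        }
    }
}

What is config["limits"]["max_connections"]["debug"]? False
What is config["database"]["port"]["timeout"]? 1024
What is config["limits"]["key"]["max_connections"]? "localhost"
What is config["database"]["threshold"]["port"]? True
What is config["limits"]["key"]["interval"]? 5.73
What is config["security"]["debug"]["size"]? 7.11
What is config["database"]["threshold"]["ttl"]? False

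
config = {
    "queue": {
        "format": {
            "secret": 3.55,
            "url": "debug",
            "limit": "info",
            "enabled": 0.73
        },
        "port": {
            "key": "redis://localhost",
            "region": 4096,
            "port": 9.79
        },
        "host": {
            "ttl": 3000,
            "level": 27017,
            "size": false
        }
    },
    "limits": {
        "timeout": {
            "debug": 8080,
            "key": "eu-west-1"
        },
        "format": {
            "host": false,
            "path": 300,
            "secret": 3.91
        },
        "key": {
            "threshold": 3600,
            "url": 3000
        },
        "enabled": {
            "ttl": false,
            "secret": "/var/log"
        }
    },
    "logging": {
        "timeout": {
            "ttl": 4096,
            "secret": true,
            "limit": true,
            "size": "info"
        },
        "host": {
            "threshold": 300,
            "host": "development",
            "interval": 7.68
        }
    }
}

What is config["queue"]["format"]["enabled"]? 0.73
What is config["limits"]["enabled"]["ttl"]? False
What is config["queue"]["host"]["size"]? False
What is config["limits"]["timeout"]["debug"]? 8080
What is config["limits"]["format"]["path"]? 300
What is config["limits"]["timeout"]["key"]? "eu-west-1"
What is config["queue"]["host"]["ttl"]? 3000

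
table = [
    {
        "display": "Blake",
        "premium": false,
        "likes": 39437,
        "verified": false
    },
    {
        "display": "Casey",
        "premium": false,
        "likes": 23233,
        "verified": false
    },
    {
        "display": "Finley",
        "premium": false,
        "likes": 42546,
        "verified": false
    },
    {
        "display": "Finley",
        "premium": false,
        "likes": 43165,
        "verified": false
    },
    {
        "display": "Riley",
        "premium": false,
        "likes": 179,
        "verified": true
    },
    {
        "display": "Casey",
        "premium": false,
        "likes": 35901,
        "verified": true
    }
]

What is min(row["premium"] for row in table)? False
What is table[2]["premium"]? False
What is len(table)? 6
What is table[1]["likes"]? 23233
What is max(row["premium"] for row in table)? False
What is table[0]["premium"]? False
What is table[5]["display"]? "Casey"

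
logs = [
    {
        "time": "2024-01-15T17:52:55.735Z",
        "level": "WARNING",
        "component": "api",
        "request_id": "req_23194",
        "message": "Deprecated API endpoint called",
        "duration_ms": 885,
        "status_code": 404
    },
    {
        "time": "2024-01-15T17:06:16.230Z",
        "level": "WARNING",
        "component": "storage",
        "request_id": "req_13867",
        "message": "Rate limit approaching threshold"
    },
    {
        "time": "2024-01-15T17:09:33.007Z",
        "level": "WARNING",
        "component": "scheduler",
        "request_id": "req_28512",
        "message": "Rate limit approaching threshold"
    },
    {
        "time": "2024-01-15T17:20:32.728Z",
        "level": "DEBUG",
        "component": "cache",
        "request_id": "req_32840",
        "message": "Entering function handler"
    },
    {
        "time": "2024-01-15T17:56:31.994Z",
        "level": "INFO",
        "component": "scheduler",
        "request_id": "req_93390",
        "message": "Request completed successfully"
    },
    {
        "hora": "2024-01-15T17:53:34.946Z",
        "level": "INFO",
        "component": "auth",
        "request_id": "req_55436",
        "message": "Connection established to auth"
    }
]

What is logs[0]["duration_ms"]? 885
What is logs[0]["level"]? "WARNING"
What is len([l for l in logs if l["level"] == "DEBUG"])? 1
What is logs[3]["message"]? "Entering function handler"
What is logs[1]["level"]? "WARNING"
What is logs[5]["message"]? "Connection established to auth"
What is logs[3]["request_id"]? "req_32840"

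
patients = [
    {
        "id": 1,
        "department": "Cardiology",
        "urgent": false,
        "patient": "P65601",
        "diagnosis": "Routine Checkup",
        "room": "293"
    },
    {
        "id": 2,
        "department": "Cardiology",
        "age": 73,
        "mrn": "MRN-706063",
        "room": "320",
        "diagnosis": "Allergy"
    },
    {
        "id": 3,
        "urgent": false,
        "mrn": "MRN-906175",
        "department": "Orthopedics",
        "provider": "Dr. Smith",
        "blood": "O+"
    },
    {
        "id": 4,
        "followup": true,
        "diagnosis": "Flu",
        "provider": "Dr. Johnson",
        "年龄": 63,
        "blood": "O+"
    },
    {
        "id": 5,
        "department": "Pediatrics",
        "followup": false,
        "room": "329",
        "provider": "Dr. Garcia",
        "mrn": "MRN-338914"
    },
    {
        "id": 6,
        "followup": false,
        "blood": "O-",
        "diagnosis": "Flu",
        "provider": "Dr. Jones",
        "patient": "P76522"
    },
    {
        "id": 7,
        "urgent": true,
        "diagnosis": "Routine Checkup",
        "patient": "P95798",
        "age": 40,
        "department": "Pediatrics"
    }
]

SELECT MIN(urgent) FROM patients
False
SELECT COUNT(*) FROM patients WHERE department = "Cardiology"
2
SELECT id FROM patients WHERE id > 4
[5, 6, 7]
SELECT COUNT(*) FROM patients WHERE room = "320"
1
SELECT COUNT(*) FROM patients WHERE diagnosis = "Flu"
2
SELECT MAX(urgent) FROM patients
True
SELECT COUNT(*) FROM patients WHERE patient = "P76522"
1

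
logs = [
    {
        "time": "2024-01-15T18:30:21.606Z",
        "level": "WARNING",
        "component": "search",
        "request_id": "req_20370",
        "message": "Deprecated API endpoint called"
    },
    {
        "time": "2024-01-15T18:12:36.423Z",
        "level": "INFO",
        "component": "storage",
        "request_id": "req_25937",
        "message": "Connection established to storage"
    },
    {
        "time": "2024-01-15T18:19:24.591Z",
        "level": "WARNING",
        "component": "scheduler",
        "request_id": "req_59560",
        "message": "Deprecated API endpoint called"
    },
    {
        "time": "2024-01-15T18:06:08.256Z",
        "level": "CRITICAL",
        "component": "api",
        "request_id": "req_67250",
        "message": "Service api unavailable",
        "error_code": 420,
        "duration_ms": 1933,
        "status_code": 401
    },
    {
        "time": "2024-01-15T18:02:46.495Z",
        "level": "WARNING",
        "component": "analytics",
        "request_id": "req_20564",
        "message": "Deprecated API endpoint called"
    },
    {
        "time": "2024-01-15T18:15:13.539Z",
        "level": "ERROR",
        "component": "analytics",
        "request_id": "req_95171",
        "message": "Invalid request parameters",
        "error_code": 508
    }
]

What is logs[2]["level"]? "WARNING"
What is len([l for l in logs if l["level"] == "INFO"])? 1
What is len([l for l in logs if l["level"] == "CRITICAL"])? 1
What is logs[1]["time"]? "2024-01-15T18:12:36.423Z"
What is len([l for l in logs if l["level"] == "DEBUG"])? 0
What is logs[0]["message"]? "Deprecated API endpoint called"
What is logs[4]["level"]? "WARNING"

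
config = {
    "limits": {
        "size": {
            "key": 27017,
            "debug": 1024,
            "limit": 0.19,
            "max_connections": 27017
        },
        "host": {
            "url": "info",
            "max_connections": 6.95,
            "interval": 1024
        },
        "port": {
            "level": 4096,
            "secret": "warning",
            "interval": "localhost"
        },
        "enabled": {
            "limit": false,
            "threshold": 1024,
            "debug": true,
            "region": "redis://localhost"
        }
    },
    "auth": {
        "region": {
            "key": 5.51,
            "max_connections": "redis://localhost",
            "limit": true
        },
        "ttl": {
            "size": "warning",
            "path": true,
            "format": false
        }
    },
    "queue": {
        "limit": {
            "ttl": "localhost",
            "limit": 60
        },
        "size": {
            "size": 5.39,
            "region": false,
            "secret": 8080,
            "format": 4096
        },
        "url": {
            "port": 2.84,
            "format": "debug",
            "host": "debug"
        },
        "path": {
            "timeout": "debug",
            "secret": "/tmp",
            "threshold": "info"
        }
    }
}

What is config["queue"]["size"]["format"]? 4096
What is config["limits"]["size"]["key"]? 27017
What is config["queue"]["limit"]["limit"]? 60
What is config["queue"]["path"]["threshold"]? "info"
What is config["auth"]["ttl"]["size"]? "warning"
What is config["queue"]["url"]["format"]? "debug"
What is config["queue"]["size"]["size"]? 5.39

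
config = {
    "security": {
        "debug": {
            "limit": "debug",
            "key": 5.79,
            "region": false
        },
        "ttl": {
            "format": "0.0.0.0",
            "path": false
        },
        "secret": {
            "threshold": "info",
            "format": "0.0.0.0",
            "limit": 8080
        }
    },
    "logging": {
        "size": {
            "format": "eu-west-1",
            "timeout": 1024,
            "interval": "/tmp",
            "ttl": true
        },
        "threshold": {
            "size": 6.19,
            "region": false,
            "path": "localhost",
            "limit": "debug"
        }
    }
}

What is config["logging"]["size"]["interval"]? "/tmp"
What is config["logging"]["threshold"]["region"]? False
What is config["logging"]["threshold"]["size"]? 6.19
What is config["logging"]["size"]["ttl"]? True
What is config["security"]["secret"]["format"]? "0.0.0.0"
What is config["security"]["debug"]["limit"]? "debug"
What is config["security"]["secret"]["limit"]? 8080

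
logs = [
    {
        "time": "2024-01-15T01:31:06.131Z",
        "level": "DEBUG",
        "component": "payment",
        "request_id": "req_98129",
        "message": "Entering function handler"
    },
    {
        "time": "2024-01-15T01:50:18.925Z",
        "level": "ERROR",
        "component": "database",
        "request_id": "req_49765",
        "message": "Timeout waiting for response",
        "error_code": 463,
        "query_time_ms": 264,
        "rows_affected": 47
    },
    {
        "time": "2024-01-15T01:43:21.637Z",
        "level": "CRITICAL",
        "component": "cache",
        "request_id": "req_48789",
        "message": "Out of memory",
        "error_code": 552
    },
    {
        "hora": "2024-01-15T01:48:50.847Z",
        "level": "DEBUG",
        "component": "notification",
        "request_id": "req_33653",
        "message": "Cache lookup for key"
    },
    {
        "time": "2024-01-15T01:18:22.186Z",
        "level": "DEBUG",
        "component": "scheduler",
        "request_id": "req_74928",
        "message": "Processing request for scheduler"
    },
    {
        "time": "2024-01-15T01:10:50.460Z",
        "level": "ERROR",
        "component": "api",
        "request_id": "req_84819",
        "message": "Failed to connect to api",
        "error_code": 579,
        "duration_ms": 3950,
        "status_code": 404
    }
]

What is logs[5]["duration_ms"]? 3950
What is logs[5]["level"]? "ERROR"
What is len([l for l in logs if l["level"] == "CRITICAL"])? 1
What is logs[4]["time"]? "2024-01-15T01:18:22.186Z"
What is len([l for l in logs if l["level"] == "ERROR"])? 2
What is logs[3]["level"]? "DEBUG"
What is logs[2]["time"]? "2024-01-15T01:43:21.637Z"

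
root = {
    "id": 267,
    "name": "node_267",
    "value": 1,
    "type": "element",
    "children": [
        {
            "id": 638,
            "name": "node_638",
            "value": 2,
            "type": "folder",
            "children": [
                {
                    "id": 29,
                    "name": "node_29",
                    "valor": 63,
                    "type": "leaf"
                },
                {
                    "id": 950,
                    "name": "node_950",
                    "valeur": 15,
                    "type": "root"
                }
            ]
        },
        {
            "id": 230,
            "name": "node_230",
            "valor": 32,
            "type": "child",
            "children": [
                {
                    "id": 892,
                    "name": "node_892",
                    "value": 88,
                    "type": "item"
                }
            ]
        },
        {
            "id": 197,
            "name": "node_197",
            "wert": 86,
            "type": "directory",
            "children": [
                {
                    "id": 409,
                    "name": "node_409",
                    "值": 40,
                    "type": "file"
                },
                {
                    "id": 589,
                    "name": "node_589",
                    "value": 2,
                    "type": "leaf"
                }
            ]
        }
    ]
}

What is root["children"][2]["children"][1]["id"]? 589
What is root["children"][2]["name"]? "node_197"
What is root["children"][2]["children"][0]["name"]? "node_409"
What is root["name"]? "node_267"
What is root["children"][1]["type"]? "child"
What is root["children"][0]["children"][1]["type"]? "root"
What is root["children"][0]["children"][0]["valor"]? 63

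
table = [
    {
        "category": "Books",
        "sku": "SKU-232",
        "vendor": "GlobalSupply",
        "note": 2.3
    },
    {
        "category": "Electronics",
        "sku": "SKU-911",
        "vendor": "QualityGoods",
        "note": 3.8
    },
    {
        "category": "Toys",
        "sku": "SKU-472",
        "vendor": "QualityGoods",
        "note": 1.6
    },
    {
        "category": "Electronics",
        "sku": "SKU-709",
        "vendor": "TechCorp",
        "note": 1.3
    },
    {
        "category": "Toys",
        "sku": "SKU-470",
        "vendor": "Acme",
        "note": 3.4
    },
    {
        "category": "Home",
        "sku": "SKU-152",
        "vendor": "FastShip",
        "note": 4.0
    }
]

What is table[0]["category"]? "Books"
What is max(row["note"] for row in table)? 4.0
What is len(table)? 6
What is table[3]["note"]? 1.3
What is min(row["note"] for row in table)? 1.3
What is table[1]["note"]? 3.8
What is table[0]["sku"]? "SKU-232"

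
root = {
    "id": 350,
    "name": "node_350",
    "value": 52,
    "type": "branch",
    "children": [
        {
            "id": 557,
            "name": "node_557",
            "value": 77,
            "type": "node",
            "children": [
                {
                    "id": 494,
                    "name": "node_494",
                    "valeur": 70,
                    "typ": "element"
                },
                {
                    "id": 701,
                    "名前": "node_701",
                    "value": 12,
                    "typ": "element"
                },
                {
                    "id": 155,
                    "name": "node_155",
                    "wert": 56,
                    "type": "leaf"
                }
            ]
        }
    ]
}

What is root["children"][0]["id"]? 557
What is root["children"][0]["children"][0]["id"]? 494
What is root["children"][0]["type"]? "node"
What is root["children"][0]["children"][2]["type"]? "leaf"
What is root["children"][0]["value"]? 77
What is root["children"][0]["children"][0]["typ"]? "element"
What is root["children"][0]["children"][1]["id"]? 701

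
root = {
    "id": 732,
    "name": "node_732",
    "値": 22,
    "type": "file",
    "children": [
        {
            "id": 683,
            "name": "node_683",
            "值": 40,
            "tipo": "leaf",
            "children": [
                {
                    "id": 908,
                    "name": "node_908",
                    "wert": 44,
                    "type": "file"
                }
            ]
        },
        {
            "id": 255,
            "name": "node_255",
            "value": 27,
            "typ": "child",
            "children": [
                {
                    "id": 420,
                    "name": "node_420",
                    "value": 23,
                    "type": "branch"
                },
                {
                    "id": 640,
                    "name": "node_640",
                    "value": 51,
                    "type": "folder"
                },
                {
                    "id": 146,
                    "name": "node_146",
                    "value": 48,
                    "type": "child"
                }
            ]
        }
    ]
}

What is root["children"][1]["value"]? 27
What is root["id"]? 732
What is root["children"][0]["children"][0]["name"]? "node_908"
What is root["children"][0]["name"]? "node_683"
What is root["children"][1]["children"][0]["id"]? 420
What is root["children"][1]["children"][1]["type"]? "folder"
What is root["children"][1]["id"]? 255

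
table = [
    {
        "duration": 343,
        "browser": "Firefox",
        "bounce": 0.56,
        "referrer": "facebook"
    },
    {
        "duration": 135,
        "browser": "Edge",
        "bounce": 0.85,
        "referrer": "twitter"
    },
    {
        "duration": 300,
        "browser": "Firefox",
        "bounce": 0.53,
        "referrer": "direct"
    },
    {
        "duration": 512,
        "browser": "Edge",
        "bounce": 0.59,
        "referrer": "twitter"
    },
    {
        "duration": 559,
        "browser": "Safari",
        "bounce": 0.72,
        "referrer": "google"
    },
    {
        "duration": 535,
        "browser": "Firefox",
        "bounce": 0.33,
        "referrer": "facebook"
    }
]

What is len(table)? 6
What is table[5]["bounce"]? 0.33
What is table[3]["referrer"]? "twitter"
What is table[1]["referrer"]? "twitter"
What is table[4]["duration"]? 559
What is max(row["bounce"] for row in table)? 0.85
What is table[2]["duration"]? 300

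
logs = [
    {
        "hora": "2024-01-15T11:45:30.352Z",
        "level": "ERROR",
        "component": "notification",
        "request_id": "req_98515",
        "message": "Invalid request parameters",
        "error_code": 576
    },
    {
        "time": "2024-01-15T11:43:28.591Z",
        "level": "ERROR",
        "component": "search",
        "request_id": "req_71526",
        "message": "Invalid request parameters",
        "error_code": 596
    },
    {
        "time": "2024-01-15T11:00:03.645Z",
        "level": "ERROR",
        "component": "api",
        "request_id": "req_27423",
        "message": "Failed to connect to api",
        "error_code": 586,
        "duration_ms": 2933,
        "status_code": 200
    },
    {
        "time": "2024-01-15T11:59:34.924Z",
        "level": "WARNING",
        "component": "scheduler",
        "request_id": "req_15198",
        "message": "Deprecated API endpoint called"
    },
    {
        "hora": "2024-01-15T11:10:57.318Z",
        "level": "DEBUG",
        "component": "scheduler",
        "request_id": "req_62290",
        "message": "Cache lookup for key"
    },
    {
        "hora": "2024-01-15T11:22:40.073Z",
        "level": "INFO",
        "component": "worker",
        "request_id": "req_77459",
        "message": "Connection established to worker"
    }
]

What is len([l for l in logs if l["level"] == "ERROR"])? 3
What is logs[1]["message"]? "Invalid request parameters"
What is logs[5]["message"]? "Connection established to worker"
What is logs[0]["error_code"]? 576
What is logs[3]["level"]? "WARNING"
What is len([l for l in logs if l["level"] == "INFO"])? 1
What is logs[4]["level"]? "DEBUG"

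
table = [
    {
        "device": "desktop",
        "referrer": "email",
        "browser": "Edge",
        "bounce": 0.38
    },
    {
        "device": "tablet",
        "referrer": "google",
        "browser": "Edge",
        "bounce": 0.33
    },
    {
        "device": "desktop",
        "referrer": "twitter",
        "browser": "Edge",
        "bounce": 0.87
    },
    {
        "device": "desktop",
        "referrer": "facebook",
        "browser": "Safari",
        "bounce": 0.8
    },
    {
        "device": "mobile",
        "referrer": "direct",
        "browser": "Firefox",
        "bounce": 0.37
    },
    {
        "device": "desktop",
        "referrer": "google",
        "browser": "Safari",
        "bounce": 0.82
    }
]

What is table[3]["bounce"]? 0.8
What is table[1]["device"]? "tablet"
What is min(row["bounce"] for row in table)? 0.33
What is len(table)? 6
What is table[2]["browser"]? "Edge"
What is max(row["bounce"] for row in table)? 0.87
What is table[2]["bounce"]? 0.87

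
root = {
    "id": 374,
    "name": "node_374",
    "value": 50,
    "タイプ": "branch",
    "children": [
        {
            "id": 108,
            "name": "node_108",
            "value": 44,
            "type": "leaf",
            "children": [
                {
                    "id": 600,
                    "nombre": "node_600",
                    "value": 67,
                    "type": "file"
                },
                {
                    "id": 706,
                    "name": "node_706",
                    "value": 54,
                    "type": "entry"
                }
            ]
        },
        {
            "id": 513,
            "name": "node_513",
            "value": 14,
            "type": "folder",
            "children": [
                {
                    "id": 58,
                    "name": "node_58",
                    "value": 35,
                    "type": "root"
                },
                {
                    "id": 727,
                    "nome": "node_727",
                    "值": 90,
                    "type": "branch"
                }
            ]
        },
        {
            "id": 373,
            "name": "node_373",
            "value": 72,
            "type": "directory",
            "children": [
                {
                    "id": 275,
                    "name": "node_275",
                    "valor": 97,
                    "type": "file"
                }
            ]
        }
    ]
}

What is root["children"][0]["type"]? "leaf"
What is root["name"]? "node_374"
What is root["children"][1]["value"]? 14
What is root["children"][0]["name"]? "node_108"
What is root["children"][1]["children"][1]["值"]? 90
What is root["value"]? 50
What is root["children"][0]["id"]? 108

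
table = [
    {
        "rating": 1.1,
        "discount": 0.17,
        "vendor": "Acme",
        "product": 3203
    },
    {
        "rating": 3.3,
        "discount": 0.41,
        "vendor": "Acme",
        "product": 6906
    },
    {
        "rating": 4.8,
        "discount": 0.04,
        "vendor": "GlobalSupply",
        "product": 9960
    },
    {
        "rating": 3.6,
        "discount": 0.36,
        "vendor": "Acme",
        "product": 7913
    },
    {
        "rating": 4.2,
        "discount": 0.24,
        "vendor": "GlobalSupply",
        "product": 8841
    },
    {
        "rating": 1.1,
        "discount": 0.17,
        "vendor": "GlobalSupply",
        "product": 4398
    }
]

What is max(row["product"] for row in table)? 9960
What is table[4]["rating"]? 4.2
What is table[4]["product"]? 8841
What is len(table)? 6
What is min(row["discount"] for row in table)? 0.04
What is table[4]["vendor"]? "GlobalSupply"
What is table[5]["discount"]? 0.17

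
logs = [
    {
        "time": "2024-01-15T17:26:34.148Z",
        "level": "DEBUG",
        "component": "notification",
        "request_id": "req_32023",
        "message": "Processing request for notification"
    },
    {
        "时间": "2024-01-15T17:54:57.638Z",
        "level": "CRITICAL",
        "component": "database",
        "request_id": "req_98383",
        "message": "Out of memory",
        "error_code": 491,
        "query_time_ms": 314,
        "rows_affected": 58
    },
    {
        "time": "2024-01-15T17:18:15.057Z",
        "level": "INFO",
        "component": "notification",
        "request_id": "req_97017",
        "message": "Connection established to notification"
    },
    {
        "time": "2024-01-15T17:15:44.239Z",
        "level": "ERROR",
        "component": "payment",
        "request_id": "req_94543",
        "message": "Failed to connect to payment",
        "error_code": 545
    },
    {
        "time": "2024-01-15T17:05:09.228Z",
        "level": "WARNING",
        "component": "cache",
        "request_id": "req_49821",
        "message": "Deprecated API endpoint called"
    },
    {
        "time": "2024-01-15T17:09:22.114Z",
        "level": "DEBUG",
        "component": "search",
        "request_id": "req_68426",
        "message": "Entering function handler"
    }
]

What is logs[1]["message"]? "Out of memory"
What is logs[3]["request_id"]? "req_94543"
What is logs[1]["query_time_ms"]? 314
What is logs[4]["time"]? "2024-01-15T17:05:09.228Z"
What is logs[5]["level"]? "DEBUG"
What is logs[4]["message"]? "Deprecated API endpoint called"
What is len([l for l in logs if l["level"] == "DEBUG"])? 2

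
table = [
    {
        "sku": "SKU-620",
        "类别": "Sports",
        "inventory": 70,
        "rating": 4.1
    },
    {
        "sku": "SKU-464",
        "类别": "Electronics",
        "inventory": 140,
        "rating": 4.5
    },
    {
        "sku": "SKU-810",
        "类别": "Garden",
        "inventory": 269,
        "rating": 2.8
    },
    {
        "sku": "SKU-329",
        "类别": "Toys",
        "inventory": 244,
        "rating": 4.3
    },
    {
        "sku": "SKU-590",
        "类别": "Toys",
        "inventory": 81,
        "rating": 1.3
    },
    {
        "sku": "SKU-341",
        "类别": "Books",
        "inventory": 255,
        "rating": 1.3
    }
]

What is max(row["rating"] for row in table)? 4.5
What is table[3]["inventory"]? 244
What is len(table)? 6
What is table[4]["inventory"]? 81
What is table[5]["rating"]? 1.3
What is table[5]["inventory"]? 255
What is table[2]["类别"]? "Garden"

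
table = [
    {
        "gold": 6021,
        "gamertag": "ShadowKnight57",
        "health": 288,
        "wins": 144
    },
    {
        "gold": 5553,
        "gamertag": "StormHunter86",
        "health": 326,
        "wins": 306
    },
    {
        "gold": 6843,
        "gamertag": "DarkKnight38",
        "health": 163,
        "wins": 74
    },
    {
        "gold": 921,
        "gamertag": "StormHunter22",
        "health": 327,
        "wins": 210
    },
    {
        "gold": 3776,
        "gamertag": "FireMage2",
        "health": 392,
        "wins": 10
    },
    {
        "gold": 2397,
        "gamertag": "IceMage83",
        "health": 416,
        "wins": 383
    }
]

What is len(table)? 6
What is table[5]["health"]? 416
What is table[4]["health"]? 392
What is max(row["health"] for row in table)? 416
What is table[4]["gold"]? 3776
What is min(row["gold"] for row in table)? 921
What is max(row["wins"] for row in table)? 383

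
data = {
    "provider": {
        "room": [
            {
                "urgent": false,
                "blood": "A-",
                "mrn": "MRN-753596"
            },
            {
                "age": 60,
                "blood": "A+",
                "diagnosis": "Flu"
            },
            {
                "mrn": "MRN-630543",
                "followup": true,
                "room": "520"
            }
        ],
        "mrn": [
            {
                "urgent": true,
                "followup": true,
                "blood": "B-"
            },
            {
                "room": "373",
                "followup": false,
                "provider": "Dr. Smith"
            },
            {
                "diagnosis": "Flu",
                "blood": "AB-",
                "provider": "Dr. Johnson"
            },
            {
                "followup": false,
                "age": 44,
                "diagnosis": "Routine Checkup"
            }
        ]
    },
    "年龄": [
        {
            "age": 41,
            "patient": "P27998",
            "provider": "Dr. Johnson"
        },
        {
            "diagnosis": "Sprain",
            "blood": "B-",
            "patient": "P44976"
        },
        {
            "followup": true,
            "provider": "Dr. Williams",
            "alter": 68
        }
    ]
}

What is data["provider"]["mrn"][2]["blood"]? "AB-"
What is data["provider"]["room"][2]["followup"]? True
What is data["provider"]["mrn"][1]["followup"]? False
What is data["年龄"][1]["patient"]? "P44976"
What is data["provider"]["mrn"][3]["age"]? 44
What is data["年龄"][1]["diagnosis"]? "Sprain"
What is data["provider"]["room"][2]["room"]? "520"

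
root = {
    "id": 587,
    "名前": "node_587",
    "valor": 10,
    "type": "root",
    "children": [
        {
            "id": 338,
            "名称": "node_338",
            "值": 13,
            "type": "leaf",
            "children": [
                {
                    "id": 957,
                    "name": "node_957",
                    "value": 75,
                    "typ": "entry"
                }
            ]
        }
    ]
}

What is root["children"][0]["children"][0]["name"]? "node_957"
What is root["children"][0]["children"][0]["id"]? 957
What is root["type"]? "root"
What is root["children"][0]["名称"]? "node_338"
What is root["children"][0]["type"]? "leaf"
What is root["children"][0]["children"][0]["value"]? 75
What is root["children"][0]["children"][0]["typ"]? "entry"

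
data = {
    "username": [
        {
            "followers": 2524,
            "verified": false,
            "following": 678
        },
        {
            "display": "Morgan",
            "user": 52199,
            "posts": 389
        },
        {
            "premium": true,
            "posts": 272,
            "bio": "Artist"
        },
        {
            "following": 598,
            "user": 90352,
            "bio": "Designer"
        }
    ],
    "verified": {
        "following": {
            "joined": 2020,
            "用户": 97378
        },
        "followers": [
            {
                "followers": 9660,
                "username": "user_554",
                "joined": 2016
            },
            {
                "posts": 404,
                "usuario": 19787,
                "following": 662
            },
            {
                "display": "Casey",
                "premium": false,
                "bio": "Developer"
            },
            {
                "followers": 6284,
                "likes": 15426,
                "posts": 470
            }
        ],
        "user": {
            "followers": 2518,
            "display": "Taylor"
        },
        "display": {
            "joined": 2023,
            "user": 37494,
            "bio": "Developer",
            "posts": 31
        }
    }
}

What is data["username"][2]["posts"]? 272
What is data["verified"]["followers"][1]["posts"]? 404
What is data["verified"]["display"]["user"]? 37494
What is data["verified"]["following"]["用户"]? 97378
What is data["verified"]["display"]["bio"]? "Developer"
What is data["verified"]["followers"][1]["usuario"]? 19787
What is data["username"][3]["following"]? 598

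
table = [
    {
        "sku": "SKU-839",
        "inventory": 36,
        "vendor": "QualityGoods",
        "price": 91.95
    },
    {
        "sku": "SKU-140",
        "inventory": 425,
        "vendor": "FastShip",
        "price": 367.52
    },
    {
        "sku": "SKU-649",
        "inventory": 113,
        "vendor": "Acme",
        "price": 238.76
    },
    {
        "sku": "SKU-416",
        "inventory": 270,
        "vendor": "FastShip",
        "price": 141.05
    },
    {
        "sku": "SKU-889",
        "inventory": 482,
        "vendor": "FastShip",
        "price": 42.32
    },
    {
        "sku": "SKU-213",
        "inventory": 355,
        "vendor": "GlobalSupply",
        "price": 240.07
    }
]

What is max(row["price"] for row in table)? 367.52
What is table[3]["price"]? 141.05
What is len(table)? 6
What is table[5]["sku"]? "SKU-213"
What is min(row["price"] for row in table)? 42.32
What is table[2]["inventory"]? 113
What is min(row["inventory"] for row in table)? 36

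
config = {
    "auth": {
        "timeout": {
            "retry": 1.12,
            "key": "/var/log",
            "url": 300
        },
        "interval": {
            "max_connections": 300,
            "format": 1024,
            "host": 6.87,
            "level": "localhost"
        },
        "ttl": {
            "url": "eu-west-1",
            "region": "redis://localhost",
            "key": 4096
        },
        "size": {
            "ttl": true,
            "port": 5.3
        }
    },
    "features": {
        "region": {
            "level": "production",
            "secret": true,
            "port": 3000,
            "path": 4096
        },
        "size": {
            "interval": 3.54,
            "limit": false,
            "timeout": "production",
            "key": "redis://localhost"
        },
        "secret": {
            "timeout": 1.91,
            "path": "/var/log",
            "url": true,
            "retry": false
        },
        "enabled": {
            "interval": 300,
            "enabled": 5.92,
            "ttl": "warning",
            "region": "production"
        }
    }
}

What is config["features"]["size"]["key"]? "redis://localhost"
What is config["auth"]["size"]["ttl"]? True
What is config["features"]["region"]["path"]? 4096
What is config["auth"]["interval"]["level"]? "localhost"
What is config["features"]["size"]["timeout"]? "production"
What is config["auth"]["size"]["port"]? 5.3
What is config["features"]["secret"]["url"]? True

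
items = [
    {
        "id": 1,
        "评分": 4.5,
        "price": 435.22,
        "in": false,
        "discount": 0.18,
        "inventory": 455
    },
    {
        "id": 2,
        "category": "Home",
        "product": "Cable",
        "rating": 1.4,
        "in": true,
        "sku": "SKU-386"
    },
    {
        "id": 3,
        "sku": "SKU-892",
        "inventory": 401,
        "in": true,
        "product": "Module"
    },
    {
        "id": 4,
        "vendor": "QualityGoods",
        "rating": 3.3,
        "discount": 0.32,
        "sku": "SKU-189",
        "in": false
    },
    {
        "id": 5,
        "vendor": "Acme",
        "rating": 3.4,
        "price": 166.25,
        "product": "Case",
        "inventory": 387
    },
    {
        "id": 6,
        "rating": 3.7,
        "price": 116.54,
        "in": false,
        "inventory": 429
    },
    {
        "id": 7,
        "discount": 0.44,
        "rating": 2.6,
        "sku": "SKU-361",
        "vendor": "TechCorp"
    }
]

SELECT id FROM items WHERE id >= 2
[2, 3, 4, 5, 6, 7]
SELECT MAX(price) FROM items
435.22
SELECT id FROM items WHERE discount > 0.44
[]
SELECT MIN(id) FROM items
1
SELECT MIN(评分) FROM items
4.5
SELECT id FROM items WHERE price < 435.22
[5, 6]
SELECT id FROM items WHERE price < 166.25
[6]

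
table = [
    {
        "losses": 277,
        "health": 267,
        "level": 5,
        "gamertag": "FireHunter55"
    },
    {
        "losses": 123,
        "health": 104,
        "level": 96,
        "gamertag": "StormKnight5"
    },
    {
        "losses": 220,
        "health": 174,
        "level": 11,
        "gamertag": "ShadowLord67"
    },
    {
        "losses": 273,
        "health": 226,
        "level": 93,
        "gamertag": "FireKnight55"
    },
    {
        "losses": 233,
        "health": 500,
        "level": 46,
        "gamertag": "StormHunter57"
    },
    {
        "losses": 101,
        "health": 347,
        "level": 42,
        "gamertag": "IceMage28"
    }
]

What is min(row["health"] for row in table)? 104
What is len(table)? 6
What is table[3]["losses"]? 273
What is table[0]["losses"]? 277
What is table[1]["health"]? 104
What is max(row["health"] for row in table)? 500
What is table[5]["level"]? 42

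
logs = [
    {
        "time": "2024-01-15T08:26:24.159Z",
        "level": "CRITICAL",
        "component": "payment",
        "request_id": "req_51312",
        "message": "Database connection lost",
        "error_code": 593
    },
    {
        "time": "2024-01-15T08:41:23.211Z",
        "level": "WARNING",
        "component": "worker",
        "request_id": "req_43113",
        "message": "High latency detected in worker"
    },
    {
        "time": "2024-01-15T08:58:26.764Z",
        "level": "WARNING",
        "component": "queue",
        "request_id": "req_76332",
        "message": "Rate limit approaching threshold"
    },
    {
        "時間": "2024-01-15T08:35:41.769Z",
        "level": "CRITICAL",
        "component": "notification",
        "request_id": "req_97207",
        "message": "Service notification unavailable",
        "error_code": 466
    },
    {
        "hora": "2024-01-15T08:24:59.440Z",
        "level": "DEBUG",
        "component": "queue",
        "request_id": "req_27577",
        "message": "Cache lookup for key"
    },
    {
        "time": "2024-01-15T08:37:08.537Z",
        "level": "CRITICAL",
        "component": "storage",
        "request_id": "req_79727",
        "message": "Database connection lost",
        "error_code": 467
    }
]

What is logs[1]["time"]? "2024-01-15T08:41:23.211Z"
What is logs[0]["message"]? "Database connection lost"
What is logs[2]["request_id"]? "req_76332"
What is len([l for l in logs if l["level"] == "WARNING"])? 2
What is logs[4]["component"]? "queue"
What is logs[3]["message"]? "Service notification unavailable"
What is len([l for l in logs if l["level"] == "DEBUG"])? 1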